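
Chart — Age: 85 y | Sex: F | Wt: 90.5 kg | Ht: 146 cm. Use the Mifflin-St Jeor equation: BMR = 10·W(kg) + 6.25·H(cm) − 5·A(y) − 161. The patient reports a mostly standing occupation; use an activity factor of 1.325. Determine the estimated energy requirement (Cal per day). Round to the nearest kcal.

Mifflin-St Jeor (female): BMR = 10(90.5) + 6.25(146) − 5(85) − 161 = 905 + 912.5 − 425 − 161 = 1231.5 kcal/day.
TEE = BMR × activity factor = 1231.5 × 1.325 = 1631.7375 kcal/day.

1632 Cal per day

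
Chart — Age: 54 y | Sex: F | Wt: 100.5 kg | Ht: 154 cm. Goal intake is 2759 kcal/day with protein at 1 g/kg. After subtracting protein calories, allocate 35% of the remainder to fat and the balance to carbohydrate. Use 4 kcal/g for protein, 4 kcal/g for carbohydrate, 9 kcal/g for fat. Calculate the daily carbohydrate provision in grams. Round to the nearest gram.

383 g/day

Protein = 1 × 100.5 = 100.5 g → 100.5 × 4 = 402 kcal.
Non-protein calories = 2759 − 402 = 2357 kcal.
Fat: 35% × 2357 = 824.95 kcal; carbohydrate: 1532.05 kcal.
Carbohydrate: 1532.05 kcal ÷ 4 kcal/g = 383.0125 g.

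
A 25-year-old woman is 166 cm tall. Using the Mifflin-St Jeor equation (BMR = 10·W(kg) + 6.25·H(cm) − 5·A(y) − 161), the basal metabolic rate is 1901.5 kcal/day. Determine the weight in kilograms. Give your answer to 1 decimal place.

115.0 kg

1901.5 = 10·W + 6.25(166) − 5(25) − 161
10·W = 1901.5 − 751.5 = 1150, so W = 115 kg.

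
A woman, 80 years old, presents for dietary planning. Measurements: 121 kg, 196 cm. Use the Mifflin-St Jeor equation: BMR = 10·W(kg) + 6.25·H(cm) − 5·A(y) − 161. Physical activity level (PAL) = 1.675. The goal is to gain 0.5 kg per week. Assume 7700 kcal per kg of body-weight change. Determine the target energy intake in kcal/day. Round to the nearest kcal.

Mifflin-St Jeor (female): BMR = 10(121) + 6.25(196) − 5(80) − 161 = 1210 + 1225 − 400 − 161 = 1874 kcal/day.
TEE = 1874 × 1.675 = 3138.95 kcal/day.
Required daily surplus = 0.5 × 7700 ÷ 7 = 550 kcal/day.
Target intake = 3138.95 + 550 = 3688.95 kcal/day.

3689 kcal/day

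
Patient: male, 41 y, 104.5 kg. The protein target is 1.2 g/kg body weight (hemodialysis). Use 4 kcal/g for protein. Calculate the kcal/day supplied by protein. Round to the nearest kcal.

502 kcal/day

Protein = 1.2 g/kg × 104.5 kg = 125.4 g/day.
Protein energy = 125.4 g × 4 kcal/g = 501.6 kcal/day.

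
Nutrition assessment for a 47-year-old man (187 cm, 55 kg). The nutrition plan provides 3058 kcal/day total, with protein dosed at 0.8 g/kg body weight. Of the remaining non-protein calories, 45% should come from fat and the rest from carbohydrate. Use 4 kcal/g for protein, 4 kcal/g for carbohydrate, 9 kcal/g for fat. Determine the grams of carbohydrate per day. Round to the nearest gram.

Protein = 0.8 × 55 = 44 g → 44 × 4 = 176 kcal.
Non-protein calories = 3058 − 176 = 2882 kcal.
Fat: 45% × 2882 = 1296.9 kcal; carbohydrate: 1585.1 kcal.
Carbohydrate: 1585.1 kcal ÷ 4 kcal/g = 396.275 g.

396 g/day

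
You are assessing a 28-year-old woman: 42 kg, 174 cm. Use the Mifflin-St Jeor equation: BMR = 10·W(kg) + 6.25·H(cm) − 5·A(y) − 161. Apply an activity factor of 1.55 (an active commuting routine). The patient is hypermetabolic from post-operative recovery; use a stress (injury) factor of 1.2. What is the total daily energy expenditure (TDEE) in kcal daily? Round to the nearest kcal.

Mifflin-St Jeor (female): BMR = 10(42) + 6.25(174) − 5(28) − 161 = 420 + 1087.5 − 140 − 161 = 1206.5 kcal/day.
TEE = BMR × activity factor = 1206.5 × 1.55 = 1870.075 kcal/day.
Apply stress factor: 1870.075 × 1.2 = 2244.09 kcal/day.

2244 kcal daily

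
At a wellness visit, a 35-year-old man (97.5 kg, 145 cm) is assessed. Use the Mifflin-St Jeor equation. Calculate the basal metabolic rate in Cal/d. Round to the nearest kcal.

Mifflin-St Jeor (male): BMR = 10(97.5) + 6.25(145) − 5(35) + 5 = 975 + 906.25 − 175 + 5 = 1711.25 kcal/day.

1711 Cal/d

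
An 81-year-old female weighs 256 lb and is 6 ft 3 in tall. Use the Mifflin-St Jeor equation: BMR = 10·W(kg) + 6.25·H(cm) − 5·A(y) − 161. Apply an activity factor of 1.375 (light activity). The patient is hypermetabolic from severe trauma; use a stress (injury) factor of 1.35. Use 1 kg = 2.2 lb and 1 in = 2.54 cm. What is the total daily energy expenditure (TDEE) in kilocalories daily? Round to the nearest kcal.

3319 kilocalories daily

Convert to metric: weight = 256 ÷ 2.2 = 116.3636 kg; height = (6×12 + 3) × 2.54 = 75 × 2.54 = 190.5 cm.
Mifflin-St Jeor (female): BMR = 10(116.3636) + 6.25(190.5) − 5(81) − 161 = 1163.6364 + 1190.625 − 405 − 161 = 1788.2614 kcal/day.
TEE = BMR × activity factor = 1788.2614 × 1.375 = 2458.8594 kcal/day.
Apply stress factor: 2458.8594 × 1.35 = 3319.4602 kcal/day.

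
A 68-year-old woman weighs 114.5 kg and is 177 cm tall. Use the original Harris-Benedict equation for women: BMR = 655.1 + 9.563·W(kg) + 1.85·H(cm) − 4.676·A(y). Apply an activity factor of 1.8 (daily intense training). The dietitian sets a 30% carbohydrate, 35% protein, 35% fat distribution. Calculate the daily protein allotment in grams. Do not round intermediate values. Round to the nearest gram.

Harris-Benedict: BMR = 655.1 + 9.563(114.5) + 1.85(177) − 4.676(68) = 1759.5455 kcal/day.
TEE = 1759.5455 × 1.8 = 3167.1819 kcal/day.
Protein energy = 35% × 3167.1819 = 1108.5137 kcal.
Protein = 1108.5137 ÷ 4 kcal/g = 277.1284 g.

277 g/day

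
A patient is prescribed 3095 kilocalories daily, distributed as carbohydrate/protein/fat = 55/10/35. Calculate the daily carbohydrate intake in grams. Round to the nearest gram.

426 g/day

Carbohydrate energy = 55% × 3095 = 1702.25 kcal.
At 4 kcal/g: 1702.25 ÷ 4 = 425.5625 g.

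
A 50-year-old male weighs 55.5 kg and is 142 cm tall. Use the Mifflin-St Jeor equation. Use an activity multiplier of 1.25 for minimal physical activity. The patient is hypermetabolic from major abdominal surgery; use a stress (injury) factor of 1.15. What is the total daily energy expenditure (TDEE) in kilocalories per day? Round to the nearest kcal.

1721 kilocalories per day

Mifflin-St Jeor (male): BMR = 10(55.5) + 6.25(142) − 5(50) + 5 = 555 + 887.5 − 250 + 5 = 1197.5 kcal/day.
TEE = BMR × activity factor = 1197.5 × 1.25 = 1496.875 kcal/day.
Apply stress factor: 1496.875 × 1.15 = 1721.4063 kcal/day.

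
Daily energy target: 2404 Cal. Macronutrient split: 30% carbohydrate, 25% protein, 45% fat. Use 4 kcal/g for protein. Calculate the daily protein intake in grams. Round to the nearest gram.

Protein energy = 25% × 2404 = 601 kcal.
At 4 kcal/g: 601 ÷ 4 = 150.25 g.

150 g/day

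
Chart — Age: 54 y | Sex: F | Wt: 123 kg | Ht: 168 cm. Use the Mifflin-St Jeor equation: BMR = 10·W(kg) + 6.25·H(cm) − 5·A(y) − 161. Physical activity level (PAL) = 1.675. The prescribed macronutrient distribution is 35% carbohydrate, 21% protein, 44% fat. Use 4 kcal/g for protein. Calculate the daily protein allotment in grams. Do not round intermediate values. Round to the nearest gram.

Mifflin-St Jeor (female): BMR = 10(123) + 6.25(168) − 5(54) − 161 = 1230 + 1050 − 270 − 161 = 1849 kcal/day.
TEE = 1849 × 1.675 = 3097.075 kcal/day.
Protein energy = 21% × 3097.075 = 650.3858 kcal.
Protein = 650.3858 ÷ 4 kcal/g = 162.5964 g.

163 g/day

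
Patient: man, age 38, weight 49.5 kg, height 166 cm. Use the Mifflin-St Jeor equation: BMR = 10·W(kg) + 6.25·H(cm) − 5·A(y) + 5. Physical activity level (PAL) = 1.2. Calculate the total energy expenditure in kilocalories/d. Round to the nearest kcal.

Mifflin-St Jeor (male): BMR = 10(49.5) + 6.25(166) − 5(38) + 5 = 495 + 1037.5 − 190 + 5 = 1347.5 kcal/day.
TEE = BMR × activity factor = 1347.5 × 1.2 = 1617 kcal/day.

1617 kilocalories/d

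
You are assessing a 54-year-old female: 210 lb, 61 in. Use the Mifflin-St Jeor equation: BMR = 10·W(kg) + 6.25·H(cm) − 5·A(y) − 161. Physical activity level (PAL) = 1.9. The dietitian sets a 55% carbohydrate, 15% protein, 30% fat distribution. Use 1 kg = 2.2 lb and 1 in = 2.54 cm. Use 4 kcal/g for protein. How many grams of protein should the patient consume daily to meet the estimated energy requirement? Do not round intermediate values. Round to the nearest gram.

Convert to metric: weight = 210 ÷ 2.2 = 95.4545 kg; height = 61 × 2.54 = 154.94 cm.
Mifflin-St Jeor (female): BMR = 10(95.4545) + 6.25(154.94) − 5(54) − 161 = 954.5455 + 968.375 − 270 − 161 = 1491.9205 kcal/day.
TEE = 1491.9205 × 1.9 = 2834.6489 kcal/day.
Protein energy = 15% × 2834.6489 = 425.1973 kcal.
Protein = 425.1973 ÷ 4 kcal/g = 106.2993 g.

106 g/day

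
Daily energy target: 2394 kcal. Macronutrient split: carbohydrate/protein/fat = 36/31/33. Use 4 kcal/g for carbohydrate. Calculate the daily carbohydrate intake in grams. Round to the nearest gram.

215 g/day

Carbohydrate energy = 36% × 2394 = 861.84 kcal.
At 4 kcal/g: 861.84 ÷ 4 = 215.46 g.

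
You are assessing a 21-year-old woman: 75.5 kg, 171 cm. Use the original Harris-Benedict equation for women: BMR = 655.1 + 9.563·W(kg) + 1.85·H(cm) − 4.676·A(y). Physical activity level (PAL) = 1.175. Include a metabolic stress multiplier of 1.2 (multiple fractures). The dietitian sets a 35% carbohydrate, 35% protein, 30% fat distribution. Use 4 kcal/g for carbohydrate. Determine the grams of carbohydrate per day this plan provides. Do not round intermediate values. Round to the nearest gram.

197 g/day

Harris-Benedict: BMR = 655.1 + 9.563(75.5) + 1.85(171) − 4.676(21) = 1595.2605 kcal/day.
TEE = 1595.2605 × 1.175 = 1874.4311 kcal/day.
With stress factor 1.2: 1874.4311 × 1.2 = 2249.3173 kcal/day.
Carbohydrate energy = 35% × 2249.3173 = 787.2611 kcal.
Carbohydrate = 787.2611 ÷ 4 kcal/g = 196.8153 g.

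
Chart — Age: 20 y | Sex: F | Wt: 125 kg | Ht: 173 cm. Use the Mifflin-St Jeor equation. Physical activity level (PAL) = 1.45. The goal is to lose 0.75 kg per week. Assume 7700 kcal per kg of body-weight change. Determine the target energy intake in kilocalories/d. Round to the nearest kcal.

2177 kilocalories/d

Mifflin-St Jeor (female): BMR = 10(125) + 6.25(173) − 5(20) − 161 = 1250 + 1081.25 − 100 − 161 = 2070.25 kcal/day.
TEE = 2070.25 × 1.45 = 3001.8625 kcal/day.
Required daily deficit = 0.75 × 7700 ÷ 7 = 825 kcal/day.
Target intake = 3001.8625 − 825 = 2176.8625 kcal/day.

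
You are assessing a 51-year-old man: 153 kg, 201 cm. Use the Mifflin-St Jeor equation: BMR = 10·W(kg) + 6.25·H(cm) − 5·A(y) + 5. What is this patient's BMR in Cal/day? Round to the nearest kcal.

Mifflin-St Jeor (male): BMR = 10(153) + 6.25(201) − 5(51) + 5 = 1530 + 1256.25 − 255 + 5 = 2536.25 kcal/day.

2536 Cal/day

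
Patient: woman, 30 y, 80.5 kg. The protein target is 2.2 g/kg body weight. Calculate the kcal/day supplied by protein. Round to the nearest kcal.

708 kcal/day

Protein = 2.2 g/kg × 80.5 kg = 177.1 g/day.
Protein energy = 177.1 g × 4 kcal/g = 708.4 kcal/day.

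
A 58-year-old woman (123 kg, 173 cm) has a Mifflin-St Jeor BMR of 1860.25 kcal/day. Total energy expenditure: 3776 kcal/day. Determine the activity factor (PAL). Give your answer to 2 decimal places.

Activity factor = TEE ÷ BMR = 3776 ÷ 1860.25 = 2.03.

2.03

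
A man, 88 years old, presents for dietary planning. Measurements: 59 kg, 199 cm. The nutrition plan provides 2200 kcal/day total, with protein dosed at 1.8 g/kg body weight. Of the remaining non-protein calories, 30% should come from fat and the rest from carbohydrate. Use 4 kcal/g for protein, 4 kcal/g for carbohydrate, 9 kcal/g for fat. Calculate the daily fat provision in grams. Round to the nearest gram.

Protein = 1.8 × 59 = 106.2 g → 106.2 × 4 = 424.8 kcal.
Non-protein calories = 2200 − 424.8 = 1775.2 kcal.
Fat: 30% × 1775.2 = 532.56 kcal; carbohydrate: 1242.64 kcal.
Fat: 532.56 kcal ÷ 9 kcal/g = 59.1733 g.

59 g/day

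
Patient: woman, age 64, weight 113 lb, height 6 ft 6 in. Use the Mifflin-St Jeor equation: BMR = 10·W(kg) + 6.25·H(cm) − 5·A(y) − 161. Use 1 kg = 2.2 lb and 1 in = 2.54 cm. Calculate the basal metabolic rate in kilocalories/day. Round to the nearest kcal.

1271 kilocalories/day

Convert to metric: weight = 113 ÷ 2.2 = 51.3636 kg; height = (6×12 + 6) × 2.54 = 78 × 2.54 = 198.12 cm.
Mifflin-St Jeor (female): BMR = 10(51.3636) + 6.25(198.12) − 5(64) − 161 = 513.6364 + 1238.25 − 320 − 161 = 1270.8864 kcal/day.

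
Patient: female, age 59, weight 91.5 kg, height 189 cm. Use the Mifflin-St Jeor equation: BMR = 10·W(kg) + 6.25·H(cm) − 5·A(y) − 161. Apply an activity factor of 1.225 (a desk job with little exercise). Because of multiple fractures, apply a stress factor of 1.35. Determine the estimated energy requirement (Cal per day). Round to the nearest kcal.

2713 Cal per day

Mifflin-St Jeor (female): BMR = 10(91.5) + 6.25(189) − 5(59) − 161 = 915 + 1181.25 − 295 − 161 = 1640.25 kcal/day.
TEE = BMR × activity factor = 1640.25 × 1.225 = 2009.3063 kcal/day.
Apply stress factor: 2009.3063 × 1.35 = 2712.5634 kcal/day.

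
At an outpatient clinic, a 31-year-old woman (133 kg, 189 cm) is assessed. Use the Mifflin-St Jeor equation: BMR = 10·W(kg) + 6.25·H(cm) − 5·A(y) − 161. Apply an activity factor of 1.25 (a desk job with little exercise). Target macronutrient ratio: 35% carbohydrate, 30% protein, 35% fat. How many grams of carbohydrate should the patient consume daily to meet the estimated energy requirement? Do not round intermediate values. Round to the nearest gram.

Mifflin-St Jeor (female): BMR = 10(133) + 6.25(189) − 5(31) − 161 = 1330 + 1181.25 − 155 − 161 = 2195.25 kcal/day.
TEE = 2195.25 × 1.25 = 2744.0625 kcal/day.
Carbohydrate energy = 35% × 2744.0625 = 960.4219 kcal.
Carbohydrate = 960.4219 ÷ 4 kcal/g = 240.1055 g.

240 g/day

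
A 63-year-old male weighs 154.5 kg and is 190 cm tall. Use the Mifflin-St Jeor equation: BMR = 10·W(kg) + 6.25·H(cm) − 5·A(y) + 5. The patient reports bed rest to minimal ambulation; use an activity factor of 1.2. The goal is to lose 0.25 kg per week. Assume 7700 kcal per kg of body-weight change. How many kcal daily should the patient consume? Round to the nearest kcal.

Mifflin-St Jeor (male): BMR = 10(154.5) + 6.25(190) − 5(63) + 5 = 1545 + 1187.5 − 315 + 5 = 2422.5 kcal/day.
TEE = 2422.5 × 1.2 = 2907 kcal/day.
Required daily deficit = 0.25 × 7700 ÷ 7 = 275 kcal/day.
Target intake = 2907 − 275 = 2632 kcal/day.

2632 kcal daily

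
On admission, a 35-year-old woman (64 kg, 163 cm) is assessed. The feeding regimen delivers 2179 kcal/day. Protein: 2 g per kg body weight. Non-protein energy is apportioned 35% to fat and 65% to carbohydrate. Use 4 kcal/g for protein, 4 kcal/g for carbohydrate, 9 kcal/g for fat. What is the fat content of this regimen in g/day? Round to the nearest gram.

65 g/day

Protein = 2 × 64 = 128 g → 128 × 4 = 512 kcal.
Non-protein calories = 2179 − 512 = 1667 kcal.
Fat: 35% × 1667 = 583.45 kcal; carbohydrate: 1083.55 kcal.
Fat: 583.45 kcal ÷ 9 kcal/g = 64.8278 g.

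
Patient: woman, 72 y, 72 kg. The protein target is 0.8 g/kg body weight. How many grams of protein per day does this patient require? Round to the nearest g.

Protein = 0.8 g/kg × 72 kg = 57.6 g/day.

58 g/day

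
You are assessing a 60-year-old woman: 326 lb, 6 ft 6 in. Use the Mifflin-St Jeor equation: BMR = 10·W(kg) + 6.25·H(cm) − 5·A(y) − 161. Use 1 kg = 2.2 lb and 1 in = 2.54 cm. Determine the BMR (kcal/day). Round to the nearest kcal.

2259 kcal/day

Convert to metric: weight = 326 ÷ 2.2 = 148.1818 kg; height = (6×12 + 6) × 2.54 = 78 × 2.54 = 198.12 cm.
Mifflin-St Jeor (female): BMR = 10(148.1818) + 6.25(198.12) − 5(60) − 161 = 1481.8182 + 1238.25 − 300 − 161 = 2259.0682 kcal/day.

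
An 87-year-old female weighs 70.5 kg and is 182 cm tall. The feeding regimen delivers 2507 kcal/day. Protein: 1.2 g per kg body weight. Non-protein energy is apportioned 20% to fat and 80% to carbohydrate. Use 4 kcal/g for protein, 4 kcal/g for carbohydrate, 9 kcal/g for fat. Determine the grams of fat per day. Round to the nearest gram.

Protein = 1.2 × 70.5 = 84.6 g → 84.6 × 4 = 338.4 kcal.
Non-protein calories = 2507 − 338.4 = 2168.6 kcal.
Fat: 20% × 2168.6 = 433.72 kcal; carbohydrate: 1734.88 kcal.
Fat: 433.72 kcal ÷ 9 kcal/g = 48.1911 g.

48 g/day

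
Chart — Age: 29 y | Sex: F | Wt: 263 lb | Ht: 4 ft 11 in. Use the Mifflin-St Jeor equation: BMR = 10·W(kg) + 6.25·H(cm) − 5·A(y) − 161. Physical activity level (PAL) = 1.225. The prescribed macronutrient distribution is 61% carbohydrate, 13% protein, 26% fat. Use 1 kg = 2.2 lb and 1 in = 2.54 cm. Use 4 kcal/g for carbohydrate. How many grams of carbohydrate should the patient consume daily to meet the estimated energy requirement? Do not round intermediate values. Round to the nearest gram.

341 g/day

Convert to metric: weight = 263 ÷ 2.2 = 119.5455 kg; height = (4×12 + 11) × 2.54 = 59 × 2.54 = 149.86 cm.
Mifflin-St Jeor (female): BMR = 10(119.5455) + 6.25(149.86) − 5(29) − 161 = 1195.4545 + 936.625 − 145 − 161 = 1826.0795 kcal/day.
TEE = 1826.0795 × 1.225 = 2236.9474 kcal/day.
Carbohydrate energy = 61% × 2236.9474 = 1364.5379 kcal.
Carbohydrate = 1364.5379 ÷ 4 kcal/g = 341.1345 g.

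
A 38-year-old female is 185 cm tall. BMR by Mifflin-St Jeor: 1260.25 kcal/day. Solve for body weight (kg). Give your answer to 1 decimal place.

1260.25 = 10·W + 6.25(185) − 5(38) − 161
10·W = 1260.25 − 805.25 = 455, so W = 45.5 kg.

45.5 kg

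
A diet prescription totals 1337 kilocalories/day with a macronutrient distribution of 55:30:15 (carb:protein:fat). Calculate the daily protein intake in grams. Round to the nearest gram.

Protein energy = 30% × 1337 = 401.1 kcal.
At 4 kcal/g: 401.1 ÷ 4 = 100.275 g.

100 g/day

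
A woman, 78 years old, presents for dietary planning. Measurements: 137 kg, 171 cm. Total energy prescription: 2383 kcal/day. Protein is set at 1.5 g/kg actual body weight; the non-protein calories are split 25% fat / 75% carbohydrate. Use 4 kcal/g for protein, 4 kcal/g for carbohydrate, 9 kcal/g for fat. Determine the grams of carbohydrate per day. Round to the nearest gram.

Protein = 1.5 × 137 = 205.5 g → 205.5 × 4 = 822 kcal.
Non-protein calories = 2383 − 822 = 1561 kcal.
Fat: 25% × 1561 = 390.25 kcal; carbohydrate: 1170.75 kcal.
Carbohydrate: 1170.75 kcal ÷ 4 kcal/g = 292.6875 g.

293 g/day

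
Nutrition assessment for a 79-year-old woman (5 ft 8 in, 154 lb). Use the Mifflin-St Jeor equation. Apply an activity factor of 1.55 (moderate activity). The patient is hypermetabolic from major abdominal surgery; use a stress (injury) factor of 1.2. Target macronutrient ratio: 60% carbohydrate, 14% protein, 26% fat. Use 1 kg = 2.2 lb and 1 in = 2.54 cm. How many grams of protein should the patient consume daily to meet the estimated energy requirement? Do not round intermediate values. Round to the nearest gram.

80 g/day

Convert to metric: weight = 154 ÷ 2.2 = 70 kg; height = (5×12 + 8) × 2.54 = 68 × 2.54 = 172.72 cm.
Mifflin-St Jeor (female): BMR = 10(70) + 6.25(172.72) − 5(79) − 161 = 700 + 1079.5 − 395 − 161 = 1223.5 kcal/day.
TEE = 1223.5 × 1.55 = 1896.425 kcal/day.
With stress factor 1.2: 1896.425 × 1.2 = 2275.71 kcal/day.
Protein energy = 14% × 2275.71 = 318.5994 kcal.
Protein = 318.5994 ÷ 4 kcal/g = 79.6499 g.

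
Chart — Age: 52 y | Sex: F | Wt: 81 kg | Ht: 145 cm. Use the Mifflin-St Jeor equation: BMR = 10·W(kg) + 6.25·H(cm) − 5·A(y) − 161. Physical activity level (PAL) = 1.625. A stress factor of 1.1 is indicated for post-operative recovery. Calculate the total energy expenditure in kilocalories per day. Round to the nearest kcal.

2315 kilocalories per day

Mifflin-St Jeor (female): BMR = 10(81) + 6.25(145) − 5(52) − 161 = 810 + 906.25 − 260 − 161 = 1295.25 kcal/day.
TEE = BMR × activity factor = 1295.25 × 1.625 = 2104.7813 kcal/day.
Apply stress factor: 2104.7813 × 1.1 = 2315.2594 kcal/day.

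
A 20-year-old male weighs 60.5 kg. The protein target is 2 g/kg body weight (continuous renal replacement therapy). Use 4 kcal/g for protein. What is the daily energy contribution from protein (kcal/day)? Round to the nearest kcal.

Protein = 2 g/kg × 60.5 kg = 121 g/day.
Protein energy = 121 g × 4 kcal/g = 484 kcal/day.

484 kcal/day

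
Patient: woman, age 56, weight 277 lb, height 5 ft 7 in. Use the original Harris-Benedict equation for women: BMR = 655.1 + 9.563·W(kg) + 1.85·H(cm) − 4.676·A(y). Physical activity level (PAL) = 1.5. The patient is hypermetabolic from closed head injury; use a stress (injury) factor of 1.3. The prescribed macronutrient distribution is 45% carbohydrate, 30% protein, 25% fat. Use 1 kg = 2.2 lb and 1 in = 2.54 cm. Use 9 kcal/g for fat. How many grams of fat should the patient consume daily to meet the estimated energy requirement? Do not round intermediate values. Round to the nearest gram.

104 g/day

Convert to metric: weight = 277 ÷ 2.2 = 125.9091 kg; height = (5×12 + 7) × 2.54 = 67 × 2.54 = 170.18 cm.
Harris-Benedict: BMR = 655.1 + 9.563(125.9091) + 1.85(170.18) − 4.676(56) = 1912.1456 kcal/day.
TEE = 1912.1456 × 1.5 = 2868.2185 kcal/day.
With stress factor 1.3: 2868.2185 × 1.3 = 3728.684 kcal/day.
Fat energy = 25% × 3728.684 = 932.171 kcal.
Fat = 932.171 ÷ 9 kcal/g = 103.5746 g.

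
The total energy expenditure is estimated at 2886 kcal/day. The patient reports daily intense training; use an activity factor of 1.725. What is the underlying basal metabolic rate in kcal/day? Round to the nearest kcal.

BMR = TEE ÷ activity factor = 2886 ÷ 1.725 = 1673.0435 kcal/day.

1673 kcal/day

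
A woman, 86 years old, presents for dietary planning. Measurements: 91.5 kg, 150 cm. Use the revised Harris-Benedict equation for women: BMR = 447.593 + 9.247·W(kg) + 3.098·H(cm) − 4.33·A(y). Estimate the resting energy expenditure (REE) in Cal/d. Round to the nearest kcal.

1386 Cal/d

Harris-Benedict: BMR = 447.593 + 9.247(91.5) + 3.098(150) − 4.33(86) = 1386.0135 kcal/day.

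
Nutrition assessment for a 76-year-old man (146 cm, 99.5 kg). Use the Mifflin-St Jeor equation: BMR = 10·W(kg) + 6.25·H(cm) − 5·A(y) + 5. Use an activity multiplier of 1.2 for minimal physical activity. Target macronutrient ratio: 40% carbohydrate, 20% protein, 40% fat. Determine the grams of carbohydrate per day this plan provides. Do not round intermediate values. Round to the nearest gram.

Mifflin-St Jeor (male): BMR = 10(99.5) + 6.25(146) − 5(76) + 5 = 995 + 912.5 − 380 + 5 = 1532.5 kcal/day.
TEE = 1532.5 × 1.2 = 1839 kcal/day.
Carbohydrate energy = 40% × 1839 = 735.6 kcal.
Carbohydrate = 735.6 ÷ 4 kcal/g = 183.9 g.

184 g/day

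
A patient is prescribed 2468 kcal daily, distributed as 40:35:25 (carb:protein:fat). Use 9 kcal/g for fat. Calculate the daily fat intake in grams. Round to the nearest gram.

Fat energy = 25% × 2468 = 617 kcal.
At 9 kcal/g: 617 ÷ 9 = 68.5556 g.

69 g/day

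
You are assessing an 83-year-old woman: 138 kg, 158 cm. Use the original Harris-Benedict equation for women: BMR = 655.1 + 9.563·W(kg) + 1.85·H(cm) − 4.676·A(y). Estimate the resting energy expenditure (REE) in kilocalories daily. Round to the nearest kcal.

1879 kilocalories daily

Harris-Benedict: BMR = 655.1 + 9.563(138) + 1.85(158) − 4.676(83) = 1878.986 kcal/day.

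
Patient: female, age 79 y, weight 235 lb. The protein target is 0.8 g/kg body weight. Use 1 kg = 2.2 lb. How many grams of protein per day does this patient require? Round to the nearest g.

85 g/day

Weight in kg = 235 ÷ 2.2 = 106.8182 kg.
Protein = 0.8 g/kg × 106.8182 kg = 85.4545 g/day.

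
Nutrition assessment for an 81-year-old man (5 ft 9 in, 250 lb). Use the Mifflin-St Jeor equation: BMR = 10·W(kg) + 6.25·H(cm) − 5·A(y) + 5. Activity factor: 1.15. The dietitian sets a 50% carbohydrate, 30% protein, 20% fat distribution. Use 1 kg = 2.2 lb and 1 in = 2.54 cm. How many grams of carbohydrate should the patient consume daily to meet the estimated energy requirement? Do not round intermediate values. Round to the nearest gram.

Convert to metric: weight = 250 ÷ 2.2 = 113.6364 kg; height = (5×12 + 9) × 2.54 = 69 × 2.54 = 175.26 cm.
Mifflin-St Jeor (male): BMR = 10(113.6364) + 6.25(175.26) − 5(81) + 5 = 1136.3636 + 1095.375 − 405 + 5 = 1831.7386 kcal/day.
TEE = 1831.7386 × 1.15 = 2106.4994 kcal/day.
Carbohydrate energy = 50% × 2106.4994 = 1053.2497 kcal.
Carbohydrate = 1053.2497 ÷ 4 kcal/g = 263.3124 g.

263 g/day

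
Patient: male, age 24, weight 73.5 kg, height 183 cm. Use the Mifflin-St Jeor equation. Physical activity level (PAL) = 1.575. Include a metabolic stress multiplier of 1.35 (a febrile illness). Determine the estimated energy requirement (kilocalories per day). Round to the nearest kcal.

3750 kilocalories per day

Mifflin-St Jeor (male): BMR = 10(73.5) + 6.25(183) − 5(24) + 5 = 735 + 1143.75 − 120 + 5 = 1763.75 kcal/day.
TEE = BMR × activity factor = 1763.75 × 1.575 = 2777.9063 kcal/day.
Apply stress factor: 2777.9063 × 1.35 = 3750.1734 kcal/day.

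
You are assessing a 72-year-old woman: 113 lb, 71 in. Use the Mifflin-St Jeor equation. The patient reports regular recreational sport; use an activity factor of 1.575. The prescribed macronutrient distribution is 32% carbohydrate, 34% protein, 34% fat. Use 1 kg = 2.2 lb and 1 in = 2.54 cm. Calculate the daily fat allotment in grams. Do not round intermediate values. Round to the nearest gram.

Convert to metric: weight = 113 ÷ 2.2 = 51.3636 kg; height = 71 × 2.54 = 180.34 cm.
Mifflin-St Jeor (female): BMR = 10(51.3636) + 6.25(180.34) − 5(72) − 161 = 513.6364 + 1127.125 − 360 − 161 = 1119.7614 kcal/day.
TEE = 1119.7614 × 1.575 = 1763.6241 kcal/day.
Fat energy = 34% × 1763.6241 = 599.6322 kcal.
Fat = 599.6322 ÷ 9 kcal/g = 66.6258 g.

67 g/day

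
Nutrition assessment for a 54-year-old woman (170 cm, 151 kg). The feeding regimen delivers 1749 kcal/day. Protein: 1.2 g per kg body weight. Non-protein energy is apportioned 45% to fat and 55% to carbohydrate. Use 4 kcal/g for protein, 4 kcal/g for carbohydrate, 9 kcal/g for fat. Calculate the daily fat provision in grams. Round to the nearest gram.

Protein = 1.2 × 151 = 181.2 g → 181.2 × 4 = 724.8 kcal.
Non-protein calories = 1749 − 724.8 = 1024.2 kcal.
Fat: 45% × 1024.2 = 460.89 kcal; carbohydrate: 563.31 kcal.
Fat: 460.89 kcal ÷ 9 kcal/g = 51.21 g.

51 g/day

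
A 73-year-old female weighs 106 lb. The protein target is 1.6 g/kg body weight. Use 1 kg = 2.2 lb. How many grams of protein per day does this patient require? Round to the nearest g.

Weight in kg = 106 ÷ 2.2 = 48.1818 kg.
Protein = 1.6 g/kg × 48.1818 kg = 77.0909 g/day.

77 g/day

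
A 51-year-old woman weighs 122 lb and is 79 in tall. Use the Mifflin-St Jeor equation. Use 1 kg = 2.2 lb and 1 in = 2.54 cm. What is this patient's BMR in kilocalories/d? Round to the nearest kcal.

1393 kilocalories/d

Convert to metric: weight = 122 ÷ 2.2 = 55.4545 kg; height = 79 × 2.54 = 200.66 cm.
Mifflin-St Jeor (female): BMR = 10(55.4545) + 6.25(200.66) − 5(51) − 161 = 554.5455 + 1254.125 − 255 − 161 = 1392.6705 kcal/day.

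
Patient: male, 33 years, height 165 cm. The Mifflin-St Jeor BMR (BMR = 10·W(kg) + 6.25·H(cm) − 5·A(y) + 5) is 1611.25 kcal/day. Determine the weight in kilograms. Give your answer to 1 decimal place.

1611.25 = 10·W + 6.25(165) − 5(33) + 5
10·W = 1611.25 − 871.25 = 740, so W = 74 kg.

74.0 kg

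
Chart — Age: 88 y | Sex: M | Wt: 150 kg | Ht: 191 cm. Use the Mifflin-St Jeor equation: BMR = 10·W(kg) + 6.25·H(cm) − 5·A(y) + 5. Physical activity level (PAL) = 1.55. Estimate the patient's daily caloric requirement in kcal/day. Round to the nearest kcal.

3501 kcal/day

Mifflin-St Jeor (male): BMR = 10(150) + 6.25(191) − 5(88) + 5 = 1500 + 1193.75 − 440 + 5 = 2258.75 kcal/day.
TEE = BMR × activity factor = 2258.75 × 1.55 = 3501.0625 kcal/day.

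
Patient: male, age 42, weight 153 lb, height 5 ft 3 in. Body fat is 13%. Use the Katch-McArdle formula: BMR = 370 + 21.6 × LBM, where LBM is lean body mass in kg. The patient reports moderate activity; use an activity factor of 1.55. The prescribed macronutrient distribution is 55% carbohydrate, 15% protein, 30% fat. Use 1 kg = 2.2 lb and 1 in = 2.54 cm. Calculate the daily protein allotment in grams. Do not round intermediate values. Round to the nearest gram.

97 g/day

Convert to metric: weight = 153 ÷ 2.2 = 69.5455 kg; height = (5×12 + 3) × 2.54 = 63 × 2.54 = 160.02 cm.
LBM = 69.5455 × (1 − 0.13) = 60.5045 kg. Katch-McArdle: BMR = 370 + 21.6 × 60.5045 = 1676.8982 kcal/day.
TEE = 1676.8982 × 1.55 = 2599.1922 kcal/day.
Protein energy = 15% × 2599.1922 = 389.8788 kcal.
Protein = 389.8788 ÷ 4 kcal/g = 97.4697 g.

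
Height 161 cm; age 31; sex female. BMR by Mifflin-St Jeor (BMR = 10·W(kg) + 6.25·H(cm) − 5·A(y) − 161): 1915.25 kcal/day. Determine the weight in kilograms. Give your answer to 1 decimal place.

1915.25 = 10·W + 6.25(161) − 5(31) − 161
10·W = 1915.25 − 690.25 = 1225, so W = 122.5 kg.

122.5 kg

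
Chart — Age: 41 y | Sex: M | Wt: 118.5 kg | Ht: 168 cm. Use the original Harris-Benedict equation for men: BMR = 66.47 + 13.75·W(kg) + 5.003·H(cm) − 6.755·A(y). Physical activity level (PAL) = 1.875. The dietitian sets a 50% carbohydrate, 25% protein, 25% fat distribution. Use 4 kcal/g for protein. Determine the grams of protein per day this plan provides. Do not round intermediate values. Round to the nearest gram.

265 g/day

Harris-Benedict: BMR = 66.47 + 13.75(118.5) + 5.003(168) − 6.755(41) = 2259.394 kcal/day.
TEE = 2259.394 × 1.875 = 4236.3638 kcal/day.
Protein energy = 25% × 4236.3638 = 1059.0909 kcal.
Protein = 1059.0909 ÷ 4 kcal/g = 264.7727 g.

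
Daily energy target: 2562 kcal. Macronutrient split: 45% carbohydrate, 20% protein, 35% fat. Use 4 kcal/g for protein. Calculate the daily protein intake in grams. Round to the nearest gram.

Protein energy = 20% × 2562 = 512.4 kcal.
At 4 kcal/g: 512.4 ÷ 4 = 128.1 g.

128 g/day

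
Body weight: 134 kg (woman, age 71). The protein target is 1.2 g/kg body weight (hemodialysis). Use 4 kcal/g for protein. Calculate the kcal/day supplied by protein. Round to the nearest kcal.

Protein = 1.2 g/kg × 134 kg = 160.8 g/day.
Protein energy = 160.8 g × 4 kcal/g = 643.2 kcal/day.

643 kcal/day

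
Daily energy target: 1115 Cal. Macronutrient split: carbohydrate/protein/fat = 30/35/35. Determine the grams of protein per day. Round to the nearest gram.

Protein energy = 35% × 1115 = 390.25 kcal.
At 4 kcal/g: 390.25 ÷ 4 = 97.5625 g.

98 g/day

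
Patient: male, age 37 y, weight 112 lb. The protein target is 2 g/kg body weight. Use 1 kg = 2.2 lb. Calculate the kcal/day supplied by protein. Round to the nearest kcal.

Weight in kg = 112 ÷ 2.2 = 50.9091 kg.
Protein = 2 g/kg × 50.9091 kg = 101.8182 g/day.
Protein energy = 101.8182 g × 4 kcal/g = 407.2727 kcal/day.

407 kcal/day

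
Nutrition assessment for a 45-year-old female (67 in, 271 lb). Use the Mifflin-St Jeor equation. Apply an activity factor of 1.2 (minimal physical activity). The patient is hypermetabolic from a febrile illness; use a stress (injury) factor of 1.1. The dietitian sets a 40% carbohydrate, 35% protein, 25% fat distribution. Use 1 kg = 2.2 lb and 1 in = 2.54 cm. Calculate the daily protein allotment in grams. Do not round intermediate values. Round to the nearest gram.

Convert to metric: weight = 271 ÷ 2.2 = 123.1818 kg; height = 67 × 2.54 = 170.18 cm.
Mifflin-St Jeor (female): BMR = 10(123.1818) + 6.25(170.18) − 5(45) − 161 = 1231.8182 + 1063.625 − 225 − 161 = 1909.4432 kcal/day.
TEE = 1909.4432 × 1.2 = 2291.3318 kcal/day.
With stress factor 1.1: 2291.3318 × 1.1 = 2520.465 kcal/day.
Protein energy = 35% × 2520.465 = 882.1628 kcal.
Protein = 882.1628 ÷ 4 kcal/g = 220.5407 g.

221 g/day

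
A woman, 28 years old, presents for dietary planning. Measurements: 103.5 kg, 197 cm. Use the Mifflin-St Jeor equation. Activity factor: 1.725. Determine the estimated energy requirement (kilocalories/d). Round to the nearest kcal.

3390 kilocalories/d

Mifflin-St Jeor (female): BMR = 10(103.5) + 6.25(197) − 5(28) − 161 = 1035 + 1231.25 − 140 − 161 = 1965.25 kcal/day.
TEE = BMR × activity factor = 1965.25 × 1.725 = 3390.0563 kcal/day.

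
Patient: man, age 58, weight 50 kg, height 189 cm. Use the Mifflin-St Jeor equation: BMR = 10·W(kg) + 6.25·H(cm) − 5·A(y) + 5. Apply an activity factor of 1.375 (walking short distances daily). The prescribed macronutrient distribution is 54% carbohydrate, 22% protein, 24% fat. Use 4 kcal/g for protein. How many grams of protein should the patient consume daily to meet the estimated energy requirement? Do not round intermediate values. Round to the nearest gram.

106 g/day

Mifflin-St Jeor (male): BMR = 10(50) + 6.25(189) − 5(58) + 5 = 500 + 1181.25 − 290 + 5 = 1396.25 kcal/day.
TEE = 1396.25 × 1.375 = 1919.8438 kcal/day.
Protein energy = 22% × 1919.8438 = 422.3656 kcal.
Protein = 422.3656 ÷ 4 kcal/g = 105.5914 g.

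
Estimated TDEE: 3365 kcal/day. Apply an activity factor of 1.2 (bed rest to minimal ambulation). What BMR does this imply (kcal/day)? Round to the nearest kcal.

2804 kcal/day

BMR = TEE ÷ activity factor = 3365 ÷ 1.2 = 2804.1667 kcal/day.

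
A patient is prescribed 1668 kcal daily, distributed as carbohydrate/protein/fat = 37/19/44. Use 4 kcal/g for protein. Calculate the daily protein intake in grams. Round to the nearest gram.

Protein energy = 19% × 1668 = 316.92 kcal.
At 4 kcal/g: 316.92 ÷ 4 = 79.23 g.

79 g/day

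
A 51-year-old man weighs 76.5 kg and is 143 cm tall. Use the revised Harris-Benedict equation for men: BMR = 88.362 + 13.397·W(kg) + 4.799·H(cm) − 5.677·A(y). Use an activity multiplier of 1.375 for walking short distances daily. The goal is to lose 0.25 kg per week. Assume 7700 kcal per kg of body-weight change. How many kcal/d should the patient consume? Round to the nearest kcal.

1801 kcal/d

Harris-Benedict: BMR = 88.362 + 13.397(76.5) + 4.799(143) − 5.677(51) = 1509.9625 kcal/day.
TEE = 1509.9625 × 1.375 = 2076.1984 kcal/day.
Required daily deficit = 0.25 × 7700 ÷ 7 = 275 kcal/day.
Target intake = 2076.1984 − 275 = 1801.1984 kcal/day.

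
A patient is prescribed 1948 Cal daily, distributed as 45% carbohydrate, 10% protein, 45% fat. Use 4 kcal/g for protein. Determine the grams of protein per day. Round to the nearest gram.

49 g/day

Protein energy = 10% × 1948 = 194.8 kcal.
At 4 kcal/g: 194.8 ÷ 4 = 48.7 g.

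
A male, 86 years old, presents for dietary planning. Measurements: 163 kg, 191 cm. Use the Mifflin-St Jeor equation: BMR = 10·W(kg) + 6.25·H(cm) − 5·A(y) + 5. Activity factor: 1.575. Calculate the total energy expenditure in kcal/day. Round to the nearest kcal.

3778 kcal/day

Mifflin-St Jeor (male): BMR = 10(163) + 6.25(191) − 5(86) + 5 = 1630 + 1193.75 − 430 + 5 = 2398.75 kcal/day.
TEE = BMR × activity factor = 2398.75 × 1.575 = 3778.0313 kcal/day.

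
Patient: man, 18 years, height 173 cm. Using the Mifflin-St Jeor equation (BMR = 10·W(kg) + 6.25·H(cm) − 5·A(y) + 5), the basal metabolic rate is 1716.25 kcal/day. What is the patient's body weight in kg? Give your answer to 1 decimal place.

72.0 kg

1716.25 = 10·W + 6.25(173) − 5(18) + 5
10·W = 1716.25 − 996.25 = 720, so W = 72 kg.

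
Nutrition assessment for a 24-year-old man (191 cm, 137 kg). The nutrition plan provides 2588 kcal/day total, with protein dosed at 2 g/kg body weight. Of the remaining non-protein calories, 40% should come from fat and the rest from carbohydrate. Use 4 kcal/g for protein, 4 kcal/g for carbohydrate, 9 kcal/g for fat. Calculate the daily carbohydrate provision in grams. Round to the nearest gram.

Protein = 2 × 137 = 274 g → 274 × 4 = 1096 kcal.
Non-protein calories = 2588 − 1096 = 1492 kcal.
Fat: 40% × 1492 = 596.8 kcal; carbohydrate: 895.2 kcal.
Carbohydrate: 895.2 kcal ÷ 4 kcal/g = 223.8 g.

224 g/day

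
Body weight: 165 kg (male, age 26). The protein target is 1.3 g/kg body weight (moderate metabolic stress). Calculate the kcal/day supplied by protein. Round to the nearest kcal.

858 kcal/day

Protein = 1.3 g/kg × 165 kg = 214.5 g/day.
Protein energy = 214.5 g × 4 kcal/g = 858 kcal/day.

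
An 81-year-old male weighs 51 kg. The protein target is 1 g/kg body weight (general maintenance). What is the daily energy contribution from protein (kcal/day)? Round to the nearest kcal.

204 kcal/day

Protein = 1 g/kg × 51 kg = 51 g/day.
Protein energy = 51 g × 4 kcal/g = 204 kcal/day.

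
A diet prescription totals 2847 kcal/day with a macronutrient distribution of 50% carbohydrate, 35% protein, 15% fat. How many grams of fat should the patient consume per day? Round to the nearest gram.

Fat energy = 15% × 2847 = 427.05 kcal.
At 9 kcal/g: 427.05 ÷ 9 = 47.45 g.

47 g/day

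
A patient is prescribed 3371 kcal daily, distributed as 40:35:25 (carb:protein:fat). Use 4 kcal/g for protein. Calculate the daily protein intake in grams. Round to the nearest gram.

295 g/day

Protein energy = 35% × 3371 = 1179.85 kcal.
At 4 kcal/g: 1179.85 ÷ 4 = 294.9625 g.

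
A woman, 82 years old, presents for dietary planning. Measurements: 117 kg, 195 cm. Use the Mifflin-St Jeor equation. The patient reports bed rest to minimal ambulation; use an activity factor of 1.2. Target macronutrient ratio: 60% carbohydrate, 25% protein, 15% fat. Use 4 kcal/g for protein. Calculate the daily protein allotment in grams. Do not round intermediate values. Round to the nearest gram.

Mifflin-St Jeor (female): BMR = 10(117) + 6.25(195) − 5(82) − 161 = 1170 + 1218.75 − 410 − 161 = 1817.75 kcal/day.
TEE = 1817.75 × 1.2 = 2181.3 kcal/day.
Protein energy = 25% × 2181.3 = 545.325 kcal.
Protein = 545.325 ÷ 4 kcal/g = 136.3313 g.

136 g/day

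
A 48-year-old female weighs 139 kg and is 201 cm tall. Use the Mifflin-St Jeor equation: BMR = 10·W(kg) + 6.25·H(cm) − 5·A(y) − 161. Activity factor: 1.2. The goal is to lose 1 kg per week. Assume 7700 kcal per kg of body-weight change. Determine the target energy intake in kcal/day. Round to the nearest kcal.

1594 kcal/day

Mifflin-St Jeor (female): BMR = 10(139) + 6.25(201) − 5(48) − 161 = 1390 + 1256.25 − 240 − 161 = 2245.25 kcal/day.
TEE = 2245.25 × 1.2 = 2694.3 kcal/day.
Required daily deficit = 1 × 7700 ÷ 7 = 1100 kcal/day.
Target intake = 2694.3 − 1100 = 1594.3 kcal/day.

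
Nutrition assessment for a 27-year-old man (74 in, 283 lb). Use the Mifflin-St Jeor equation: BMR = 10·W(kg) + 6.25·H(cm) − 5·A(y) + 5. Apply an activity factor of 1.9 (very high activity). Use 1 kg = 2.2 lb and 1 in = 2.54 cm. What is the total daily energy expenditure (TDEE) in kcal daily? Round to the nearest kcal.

Convert to metric: weight = 283 ÷ 2.2 = 128.6364 kg; height = 74 × 2.54 = 187.96 cm.
Mifflin-St Jeor (male): BMR = 10(128.6364) + 6.25(187.96) − 5(27) + 5 = 1286.3636 + 1174.75 − 135 + 5 = 2331.1136 kcal/day.
TEE = BMR × activity factor = 2331.1136 × 1.9 = 4429.1159 kcal/day.

4429 kcal daily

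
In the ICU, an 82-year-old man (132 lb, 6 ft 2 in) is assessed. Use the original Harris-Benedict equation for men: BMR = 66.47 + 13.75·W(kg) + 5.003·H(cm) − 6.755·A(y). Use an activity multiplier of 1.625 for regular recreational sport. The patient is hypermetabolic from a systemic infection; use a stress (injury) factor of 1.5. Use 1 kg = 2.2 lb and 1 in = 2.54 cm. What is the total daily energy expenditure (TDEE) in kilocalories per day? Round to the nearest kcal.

Convert to metric: weight = 132 ÷ 2.2 = 60 kg; height = (6×12 + 2) × 2.54 = 74 × 2.54 = 187.96 cm.
Harris-Benedict: BMR = 66.47 + 13.75(60) + 5.003(187.96) − 6.755(82) = 1277.9239 kcal/day.
TEE = BMR × activity factor = 1277.9239 × 1.625 = 2076.6263 kcal/day.
Apply stress factor: 2076.6263 × 1.5 = 3114.9395 kcal/day.

3115 kilocalories per day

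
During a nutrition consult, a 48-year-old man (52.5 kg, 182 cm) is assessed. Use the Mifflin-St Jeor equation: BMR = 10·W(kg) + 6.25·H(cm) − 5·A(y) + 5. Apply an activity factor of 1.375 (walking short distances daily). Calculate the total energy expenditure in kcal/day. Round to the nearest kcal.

1963 kcal/day

Mifflin-St Jeor (male): BMR = 10(52.5) + 6.25(182) − 5(48) + 5 = 525 + 1137.5 − 240 + 5 = 1427.5 kcal/day.
TEE = BMR × activity factor = 1427.5 × 1.375 = 1962.8125 kcal/day.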